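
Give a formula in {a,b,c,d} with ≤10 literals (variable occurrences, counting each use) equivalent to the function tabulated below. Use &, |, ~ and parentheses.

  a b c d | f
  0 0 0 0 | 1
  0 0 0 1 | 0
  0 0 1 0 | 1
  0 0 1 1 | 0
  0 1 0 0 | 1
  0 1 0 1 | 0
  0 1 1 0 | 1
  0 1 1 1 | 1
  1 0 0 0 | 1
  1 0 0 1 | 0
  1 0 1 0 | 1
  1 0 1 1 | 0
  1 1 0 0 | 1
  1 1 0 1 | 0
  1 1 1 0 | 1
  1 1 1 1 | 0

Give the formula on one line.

  ~d = 1010101010101010
  (c | d) = 0111011101110111
  ~a = 1111111100000000
  ~b = 1111000011110000
  (~a & ~b) = 1111000000000000
  ((c | d) | (~a & ~b)) = 1111011101110111
  (b & ~a) = 0000111100000000
  (((c | d) | (~a & ~b)) & (b & ~a)) = 0000011100000000
  (c & (((c | d) | (~a & ~b)) & (b & ~a))) = 0000001100000000
  (~d | (c & (((c | d) | (~a & ~b)) & (b & ~a)))) = 1010101110101010

(~d | (c & (((c | d) | (~a & ~b)) & (b & ~a))))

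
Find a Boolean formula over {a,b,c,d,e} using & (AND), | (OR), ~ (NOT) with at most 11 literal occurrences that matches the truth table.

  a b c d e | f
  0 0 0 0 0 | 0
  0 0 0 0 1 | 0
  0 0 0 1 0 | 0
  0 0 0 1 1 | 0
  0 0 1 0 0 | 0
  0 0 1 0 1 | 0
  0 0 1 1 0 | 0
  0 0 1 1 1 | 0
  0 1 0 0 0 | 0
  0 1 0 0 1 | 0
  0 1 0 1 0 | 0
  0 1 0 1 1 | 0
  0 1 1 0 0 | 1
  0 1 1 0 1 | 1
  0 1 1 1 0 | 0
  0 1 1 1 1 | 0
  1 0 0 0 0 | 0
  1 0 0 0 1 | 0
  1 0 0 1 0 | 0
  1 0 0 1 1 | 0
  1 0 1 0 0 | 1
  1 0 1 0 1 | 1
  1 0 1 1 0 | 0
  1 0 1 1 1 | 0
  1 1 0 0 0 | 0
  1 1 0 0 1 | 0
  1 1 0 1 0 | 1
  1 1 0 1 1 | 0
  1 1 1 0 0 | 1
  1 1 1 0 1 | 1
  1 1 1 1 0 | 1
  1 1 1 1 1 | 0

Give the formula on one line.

(((c & ~d) | (d & (a & ~e))) & (b | (a & ~d)))

  ~d = 11001100110011001100110011001100
  (c & ~d) = 00001100000011000000110000001100
  ~e = 10101010101010101010101010101010
  (a & ~e) = 00000000000000001010101010101010
  (d & (a & ~e)) = 00000000000000000010001000100010
  ((c & ~d) | (d & (a & ~e))) = 00001100000011000010111000101110
  (a & ~d) = 00000000000000001100110011001100
  (b | (a & ~d)) = 00000000111111111100110011111111
  (((c & ~d) | (d & (a & ~e))) & (b | (a & ~d))) = 00000000000011000000110000101110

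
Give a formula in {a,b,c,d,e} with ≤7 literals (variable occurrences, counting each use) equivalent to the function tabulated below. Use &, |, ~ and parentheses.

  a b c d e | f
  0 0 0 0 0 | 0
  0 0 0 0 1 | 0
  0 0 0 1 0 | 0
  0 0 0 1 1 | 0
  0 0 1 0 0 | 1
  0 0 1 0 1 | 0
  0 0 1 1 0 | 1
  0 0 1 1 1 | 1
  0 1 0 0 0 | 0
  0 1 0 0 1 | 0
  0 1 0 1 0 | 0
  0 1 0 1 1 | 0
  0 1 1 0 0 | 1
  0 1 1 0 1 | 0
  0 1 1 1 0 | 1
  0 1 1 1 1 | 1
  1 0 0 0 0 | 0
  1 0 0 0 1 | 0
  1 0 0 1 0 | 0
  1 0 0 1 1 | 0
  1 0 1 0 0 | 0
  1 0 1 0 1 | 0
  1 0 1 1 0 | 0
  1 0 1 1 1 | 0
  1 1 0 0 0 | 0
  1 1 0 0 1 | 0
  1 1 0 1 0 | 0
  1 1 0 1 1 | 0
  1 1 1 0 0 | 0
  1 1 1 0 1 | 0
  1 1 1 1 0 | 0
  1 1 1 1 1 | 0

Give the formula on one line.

(c & (((~e & ~d) | d) & ~a))

  ~e = 10101010101010101010101010101010
  ~d = 11001100110011001100110011001100
  (~e & ~d) = 10001000100010001000100010001000
  ((~e & ~d) | d) = 10111011101110111011101110111011
  ~a = 11111111111111110000000000000000
  (((~e & ~d) | d) & ~a) = 10111011101110110000000000000000
  (c & (((~e & ~d) | d) & ~a)) = 00001011000010110000000000000000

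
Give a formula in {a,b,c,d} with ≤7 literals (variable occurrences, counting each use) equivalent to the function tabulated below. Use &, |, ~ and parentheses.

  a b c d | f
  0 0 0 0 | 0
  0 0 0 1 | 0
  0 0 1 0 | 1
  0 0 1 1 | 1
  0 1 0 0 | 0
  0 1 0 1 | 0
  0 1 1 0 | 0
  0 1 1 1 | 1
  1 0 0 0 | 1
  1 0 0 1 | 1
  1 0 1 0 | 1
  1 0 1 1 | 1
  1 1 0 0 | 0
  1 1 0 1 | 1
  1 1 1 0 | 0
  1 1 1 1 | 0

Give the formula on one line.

  ~b = 1111000011110000
  ~a = 1111111100000000
  ~c = 1100110011001100
  (~a | ~c) = 1111111111001100
  (~b | (~a | ~c)) = 1111111111111100
  (d | ~b) = 1111010111110101
  (a | c) = 0011001111111111
  ((d | ~b) & (a | c)) = 0011000111110101
  ((~b | (~a | ~c)) & ((d | ~b) & (a | c))) = 0011000111110100

((~b | (~a | ~c)) & ((d | ~b) & (a | c)))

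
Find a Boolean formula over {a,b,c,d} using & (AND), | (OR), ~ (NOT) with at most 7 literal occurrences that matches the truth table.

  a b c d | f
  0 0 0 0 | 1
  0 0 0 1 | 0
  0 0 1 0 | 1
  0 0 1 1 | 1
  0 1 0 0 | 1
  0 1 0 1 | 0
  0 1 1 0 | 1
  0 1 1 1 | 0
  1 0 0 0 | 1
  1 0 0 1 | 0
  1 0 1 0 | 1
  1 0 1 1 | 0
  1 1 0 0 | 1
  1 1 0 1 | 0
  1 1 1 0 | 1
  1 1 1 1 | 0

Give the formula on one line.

  ~d = 1010101010101010
  ~a = 1111111100000000
  (c & ~a) = 0011001100000000
  ~b = 1111000011110000
  (~b | a) = 1111000011111111
  ((c & ~a) & (~b | a)) = 0011000000000000
  (~d | ((c & ~a) & (~b | a))) = 1011101010101010

(~d | ((c & ~a) & (~b | a)))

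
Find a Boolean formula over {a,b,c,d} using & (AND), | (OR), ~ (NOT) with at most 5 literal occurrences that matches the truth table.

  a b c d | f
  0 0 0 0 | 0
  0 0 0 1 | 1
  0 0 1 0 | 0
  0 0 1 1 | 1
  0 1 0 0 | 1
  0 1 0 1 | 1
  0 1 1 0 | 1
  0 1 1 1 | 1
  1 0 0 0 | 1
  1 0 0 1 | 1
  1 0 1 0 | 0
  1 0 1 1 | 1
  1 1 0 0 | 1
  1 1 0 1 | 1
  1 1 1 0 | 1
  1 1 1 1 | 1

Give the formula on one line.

((d | b) | (~c & a))

  (d | b) = 0101111101011111
  ~c = 1100110011001100
  (~c & a) = 0000000011001100
  ((d | b) | (~c & a)) = 0101111111011111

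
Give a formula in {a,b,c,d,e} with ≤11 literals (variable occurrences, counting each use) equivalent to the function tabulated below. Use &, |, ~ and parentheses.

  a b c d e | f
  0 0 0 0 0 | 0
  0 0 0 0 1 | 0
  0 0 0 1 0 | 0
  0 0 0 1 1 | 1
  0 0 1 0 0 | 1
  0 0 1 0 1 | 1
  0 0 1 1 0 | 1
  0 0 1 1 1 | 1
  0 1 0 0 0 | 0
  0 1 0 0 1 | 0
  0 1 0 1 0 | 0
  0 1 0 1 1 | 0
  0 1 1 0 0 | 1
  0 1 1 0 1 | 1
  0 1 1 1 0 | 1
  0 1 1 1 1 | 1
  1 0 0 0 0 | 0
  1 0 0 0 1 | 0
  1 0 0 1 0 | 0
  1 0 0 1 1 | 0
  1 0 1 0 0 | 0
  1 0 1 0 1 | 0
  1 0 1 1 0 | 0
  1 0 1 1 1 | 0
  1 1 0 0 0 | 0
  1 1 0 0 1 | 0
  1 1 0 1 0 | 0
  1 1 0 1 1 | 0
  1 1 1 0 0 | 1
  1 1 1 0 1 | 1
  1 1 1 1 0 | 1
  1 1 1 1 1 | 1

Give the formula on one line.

  ~a = 11111111111111110000000000000000
  (b | ~a) = 11111111111111110000000011111111
  ~b = 11111111000000001111111100000000
  (~b & d) = 00110011000000000011001100000000
  ((~b & d) & e) = 00010001000000000001000100000000
  (b | c) = 00001111111111110000111111111111
  (((~b & d) & e) | (b | c)) = 00011111111111110001111111111111
  ((b | ~a) & (((~b & d) & e) | (b | c))) = 00011111111111110000000011111111
  (c | ~b) = 11111111000011111111111100001111
  (((b | ~a) & (((~b & d) & e) | (b | c))) & (c | ~b)) = 00011111000011110000000000001111

(((b | ~a) & (((~b & d) & e) | (b | c))) & (c | ~b))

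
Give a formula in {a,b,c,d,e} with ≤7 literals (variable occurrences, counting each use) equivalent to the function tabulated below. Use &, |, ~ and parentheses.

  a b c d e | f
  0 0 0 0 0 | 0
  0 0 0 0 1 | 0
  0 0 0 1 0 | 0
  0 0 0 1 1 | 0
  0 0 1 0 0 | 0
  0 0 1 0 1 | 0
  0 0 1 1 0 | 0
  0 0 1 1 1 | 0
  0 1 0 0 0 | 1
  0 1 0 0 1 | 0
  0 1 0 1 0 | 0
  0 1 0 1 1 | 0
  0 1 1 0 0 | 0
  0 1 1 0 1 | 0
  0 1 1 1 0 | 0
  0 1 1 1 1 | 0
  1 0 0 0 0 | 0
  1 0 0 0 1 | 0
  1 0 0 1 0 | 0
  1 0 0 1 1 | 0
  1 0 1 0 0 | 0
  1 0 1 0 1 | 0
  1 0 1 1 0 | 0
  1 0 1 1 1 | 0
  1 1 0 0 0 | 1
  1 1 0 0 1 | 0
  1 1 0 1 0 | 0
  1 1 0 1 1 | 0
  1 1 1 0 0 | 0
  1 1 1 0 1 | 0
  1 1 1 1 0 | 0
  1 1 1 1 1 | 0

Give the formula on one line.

((((b & ~e) | c) & (b & ~c)) & ~d)

  ~e = 10101010101010101010101010101010
  (b & ~e) = 00000000101010100000000010101010
  ((b & ~e) | c) = 00001111101011110000111110101111
  ~c = 11110000111100001111000011110000
  (b & ~c) = 00000000111100000000000011110000
  (((b & ~e) | c) & (b & ~c)) = 00000000101000000000000010100000
  ~d = 11001100110011001100110011001100
  ((((b & ~e) | c) & (b & ~c)) & ~d) = 00000000100000000000000010000000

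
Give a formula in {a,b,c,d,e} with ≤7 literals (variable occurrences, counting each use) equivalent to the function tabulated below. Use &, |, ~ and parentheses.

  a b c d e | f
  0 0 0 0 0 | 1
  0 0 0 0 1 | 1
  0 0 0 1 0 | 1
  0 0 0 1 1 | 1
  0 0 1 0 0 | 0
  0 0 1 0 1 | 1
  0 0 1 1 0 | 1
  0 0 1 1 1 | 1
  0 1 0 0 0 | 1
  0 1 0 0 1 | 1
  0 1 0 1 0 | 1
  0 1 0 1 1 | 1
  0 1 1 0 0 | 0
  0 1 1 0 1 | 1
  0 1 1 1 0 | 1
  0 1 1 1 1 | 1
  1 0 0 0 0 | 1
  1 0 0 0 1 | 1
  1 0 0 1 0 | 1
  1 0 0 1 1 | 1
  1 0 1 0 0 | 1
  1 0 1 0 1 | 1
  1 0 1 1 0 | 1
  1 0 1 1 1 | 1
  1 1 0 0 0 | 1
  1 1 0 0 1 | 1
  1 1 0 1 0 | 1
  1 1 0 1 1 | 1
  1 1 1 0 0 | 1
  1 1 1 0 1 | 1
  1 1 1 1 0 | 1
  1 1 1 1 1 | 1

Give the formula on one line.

(((e | ~c) | a) | (e | d))

  ~c = 11110000111100001111000011110000
  (e | ~c) = 11110101111101011111010111110101
  ((e | ~c) | a) = 11110101111101011111111111111111
  (e | d) = 01110111011101110111011101110111
  (((e | ~c) | a) | (e | d)) = 11110111111101111111111111111111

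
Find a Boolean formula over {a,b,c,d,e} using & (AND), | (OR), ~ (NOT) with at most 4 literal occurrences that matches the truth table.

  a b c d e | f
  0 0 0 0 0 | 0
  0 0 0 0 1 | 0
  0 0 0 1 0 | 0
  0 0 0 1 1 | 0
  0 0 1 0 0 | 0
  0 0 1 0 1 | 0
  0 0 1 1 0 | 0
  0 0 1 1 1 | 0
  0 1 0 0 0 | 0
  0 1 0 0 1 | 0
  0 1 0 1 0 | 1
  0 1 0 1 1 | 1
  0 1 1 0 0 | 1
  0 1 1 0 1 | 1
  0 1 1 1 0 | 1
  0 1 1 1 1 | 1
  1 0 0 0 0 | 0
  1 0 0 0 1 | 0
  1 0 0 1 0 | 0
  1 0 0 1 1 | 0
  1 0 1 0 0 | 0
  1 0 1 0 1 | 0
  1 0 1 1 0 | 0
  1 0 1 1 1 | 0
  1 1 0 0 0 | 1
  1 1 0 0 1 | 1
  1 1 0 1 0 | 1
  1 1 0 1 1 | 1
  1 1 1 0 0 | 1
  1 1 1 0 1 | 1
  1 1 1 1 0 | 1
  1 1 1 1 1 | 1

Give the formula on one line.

  (a | c) = 00001111000011111111111111111111
  (d | (a | c)) = 00111111001111111111111111111111
  ((d | (a | c)) & b) = 00000000001111110000000011111111

((d | (a | c)) & b)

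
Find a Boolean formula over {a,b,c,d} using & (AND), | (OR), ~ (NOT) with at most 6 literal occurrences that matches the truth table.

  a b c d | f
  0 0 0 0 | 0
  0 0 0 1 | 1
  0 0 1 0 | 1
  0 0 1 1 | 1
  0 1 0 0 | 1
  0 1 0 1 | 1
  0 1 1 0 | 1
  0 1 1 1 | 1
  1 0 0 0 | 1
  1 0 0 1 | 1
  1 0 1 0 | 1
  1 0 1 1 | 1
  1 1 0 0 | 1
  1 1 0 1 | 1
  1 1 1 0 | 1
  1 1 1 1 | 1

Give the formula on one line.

((c | d) | ((~c & b) | (d | a)))

  (c | d) = 0111011101110111
  ~c = 1100110011001100
  (~c & b) = 0000110000001100
  (d | a) = 0101010111111111
  ((~c & b) | (d | a)) = 0101110111111111
  ((c | d) | ((~c & b) | (d | a))) = 0111111111111111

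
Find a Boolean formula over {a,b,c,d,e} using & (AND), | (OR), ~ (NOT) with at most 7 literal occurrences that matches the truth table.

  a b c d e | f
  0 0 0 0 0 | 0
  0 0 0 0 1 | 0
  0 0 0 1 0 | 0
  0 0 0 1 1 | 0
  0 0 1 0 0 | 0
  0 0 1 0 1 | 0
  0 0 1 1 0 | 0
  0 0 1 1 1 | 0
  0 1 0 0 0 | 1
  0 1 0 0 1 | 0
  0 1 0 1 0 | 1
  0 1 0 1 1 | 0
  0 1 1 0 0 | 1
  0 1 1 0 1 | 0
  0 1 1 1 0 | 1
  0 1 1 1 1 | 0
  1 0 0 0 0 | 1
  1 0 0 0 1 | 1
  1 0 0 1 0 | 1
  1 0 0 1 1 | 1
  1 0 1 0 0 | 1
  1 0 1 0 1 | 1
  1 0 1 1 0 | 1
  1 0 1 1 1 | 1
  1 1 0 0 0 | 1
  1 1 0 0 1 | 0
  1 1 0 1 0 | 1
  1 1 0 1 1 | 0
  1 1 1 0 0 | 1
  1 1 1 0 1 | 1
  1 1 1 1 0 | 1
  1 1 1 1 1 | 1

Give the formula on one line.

  (b | a) = 00000000111111111111111111111111
  ~b = 11111111000000001111111100000000
  (~b | a) = 11111111000000001111111111111111
  ((~b | a) & c) = 00001111000000000000111100001111
  ~e = 10101010101010101010101010101010
  (~b | ~e) = 11111111101010101111111110101010
  (((~b | a) & c) | (~b | ~e)) = 11111111101010101111111110101111
  ((b | a) & (((~b | a) & c) | (~b | ~e))) = 00000000101010101111111110101111

((b | a) & (((~b | a) & c) | (~b | ~e)))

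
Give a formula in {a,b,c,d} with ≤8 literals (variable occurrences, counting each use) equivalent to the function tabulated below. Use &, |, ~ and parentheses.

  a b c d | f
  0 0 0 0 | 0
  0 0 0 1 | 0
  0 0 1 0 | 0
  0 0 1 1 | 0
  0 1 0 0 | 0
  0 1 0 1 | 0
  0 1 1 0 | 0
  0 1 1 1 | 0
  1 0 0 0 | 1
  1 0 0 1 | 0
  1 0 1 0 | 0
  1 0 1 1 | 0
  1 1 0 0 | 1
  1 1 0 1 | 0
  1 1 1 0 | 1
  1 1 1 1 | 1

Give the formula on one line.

((~c | b) & (a & (c | ~d)))

  ~c = 1100110011001100
  (~c | b) = 1100111111001111
  ~d = 1010101010101010
  (c | ~d) = 1011101110111011
  (a & (c | ~d)) = 0000000010111011
  ((~c | b) & (a & (c | ~d))) = 0000000010001011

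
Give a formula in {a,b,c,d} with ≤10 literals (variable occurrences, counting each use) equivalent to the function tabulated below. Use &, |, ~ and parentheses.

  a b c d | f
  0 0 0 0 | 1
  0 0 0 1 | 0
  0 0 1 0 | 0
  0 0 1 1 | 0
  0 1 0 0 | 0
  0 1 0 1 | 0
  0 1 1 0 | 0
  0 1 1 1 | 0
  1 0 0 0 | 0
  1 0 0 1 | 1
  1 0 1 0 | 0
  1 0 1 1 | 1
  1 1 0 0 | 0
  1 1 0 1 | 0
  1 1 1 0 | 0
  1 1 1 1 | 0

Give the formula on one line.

  ~b = 1111000011110000
  ~a = 1111111100000000
  ~c = 1100110011001100
  (~a & ~c) = 1100110000000000
  ((~a & ~c) | d) = 1101110101010101
  (~a | d) = 1111111101010101
  ~d = 1010101010101010
  (~d | a) = 1010101011111111
  (b | (~d | a)) = 1010111111111111
  ((~a | d) & (b | (~d | a))) = 1010111101010101
  (((~a & ~c) | d) & ((~a | d) & (b | (~d | a)))) = 1000110101010101
  (~b & (((~a & ~c) | d) & ((~a | d) & (b | (~d | a))))) = 1000000001010000

(~b & (((~a & ~c) | d) & ((~a | d) & (b | (~d | a)))))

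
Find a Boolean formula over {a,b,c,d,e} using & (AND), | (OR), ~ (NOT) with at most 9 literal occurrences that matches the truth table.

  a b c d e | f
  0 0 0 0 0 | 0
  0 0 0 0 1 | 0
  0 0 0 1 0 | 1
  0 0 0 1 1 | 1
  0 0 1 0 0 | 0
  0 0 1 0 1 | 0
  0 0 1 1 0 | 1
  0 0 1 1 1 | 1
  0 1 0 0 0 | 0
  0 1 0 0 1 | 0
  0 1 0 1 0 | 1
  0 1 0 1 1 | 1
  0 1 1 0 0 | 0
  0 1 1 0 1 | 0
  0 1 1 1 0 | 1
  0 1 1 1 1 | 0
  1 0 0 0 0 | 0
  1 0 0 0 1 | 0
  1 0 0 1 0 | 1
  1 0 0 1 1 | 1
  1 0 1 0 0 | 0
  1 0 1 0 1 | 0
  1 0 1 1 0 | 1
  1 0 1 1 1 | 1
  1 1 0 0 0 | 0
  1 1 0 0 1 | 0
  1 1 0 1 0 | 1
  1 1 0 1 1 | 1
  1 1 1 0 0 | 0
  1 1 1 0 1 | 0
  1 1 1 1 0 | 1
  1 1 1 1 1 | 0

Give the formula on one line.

  ~d = 11001100110011001100110011001100
  (~d & e) = 01000100010001000100010001000100
  ~b = 11111111000000001111111100000000
  ~e = 10101010101010101010101010101010
  (~b | ~e) = 11111111101010101111111110101010
  ~c = 11110000111100001111000011110000
  ((~b | ~e) | ~c) = 11111111111110101111111111111010
  ((~d & e) | ((~b | ~e) | ~c)) = 11111111111111101111111111111110
  (((~d & e) | ((~b | ~e) | ~c)) & d) = 00110011001100100011001100110010

(((~d & e) | ((~b | ~e) | ~c)) & d)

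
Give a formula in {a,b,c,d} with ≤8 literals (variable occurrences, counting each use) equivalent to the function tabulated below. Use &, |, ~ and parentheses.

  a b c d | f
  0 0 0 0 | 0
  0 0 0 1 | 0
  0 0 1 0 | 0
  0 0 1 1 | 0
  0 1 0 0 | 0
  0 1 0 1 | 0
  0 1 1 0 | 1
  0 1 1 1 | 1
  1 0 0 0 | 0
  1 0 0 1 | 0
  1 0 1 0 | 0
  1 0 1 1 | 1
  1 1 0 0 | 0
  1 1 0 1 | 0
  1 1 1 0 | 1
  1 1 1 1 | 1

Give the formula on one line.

  ~b = 1111000011110000
  ~c = 1100110011001100
  (~b | ~c) = 1111110011111100
  (a & d) = 0000000001010101
  ((~b | ~c) & (a & d)) = 0000000001010100
  (((~b | ~c) & (a & d)) & c) = 0000000000010000
  (b & c) = 0000001100000011
  ((((~b | ~c) & (a & d)) & c) | (b & c)) = 0000001100010011

((((~b | ~c) & (a & d)) & c) | (b & c))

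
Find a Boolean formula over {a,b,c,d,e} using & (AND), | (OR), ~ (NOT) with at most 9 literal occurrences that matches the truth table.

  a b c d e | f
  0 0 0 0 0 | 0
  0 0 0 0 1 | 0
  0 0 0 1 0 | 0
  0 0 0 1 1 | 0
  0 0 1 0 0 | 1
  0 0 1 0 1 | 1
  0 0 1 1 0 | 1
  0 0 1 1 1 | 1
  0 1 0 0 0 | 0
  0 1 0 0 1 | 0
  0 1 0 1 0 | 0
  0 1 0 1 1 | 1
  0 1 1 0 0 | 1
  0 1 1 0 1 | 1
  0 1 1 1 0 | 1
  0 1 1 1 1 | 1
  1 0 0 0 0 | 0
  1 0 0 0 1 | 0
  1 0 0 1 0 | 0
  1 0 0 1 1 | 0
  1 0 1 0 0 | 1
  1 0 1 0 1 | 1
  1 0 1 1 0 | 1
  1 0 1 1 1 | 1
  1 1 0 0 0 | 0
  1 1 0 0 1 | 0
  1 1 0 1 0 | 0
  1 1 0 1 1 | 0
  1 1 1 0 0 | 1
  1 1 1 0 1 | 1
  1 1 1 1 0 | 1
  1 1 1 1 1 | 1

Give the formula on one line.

  ~a = 11111111111111110000000000000000
  ~b = 11111111000000001111111100000000
  (~a | ~b) = 11111111111111111111111100000000
  ((~a | ~b) & d) = 00110011001100110011001100000000
  (e & b) = 00000000010101010000000001010101
  (((~a | ~b) & d) & (e & b)) = 00000000000100010000000000000000
  ((((~a | ~b) & d) & (e & b)) | c) = 00001111000111110000111100001111

((((~a | ~b) & d) & (e & b)) | c)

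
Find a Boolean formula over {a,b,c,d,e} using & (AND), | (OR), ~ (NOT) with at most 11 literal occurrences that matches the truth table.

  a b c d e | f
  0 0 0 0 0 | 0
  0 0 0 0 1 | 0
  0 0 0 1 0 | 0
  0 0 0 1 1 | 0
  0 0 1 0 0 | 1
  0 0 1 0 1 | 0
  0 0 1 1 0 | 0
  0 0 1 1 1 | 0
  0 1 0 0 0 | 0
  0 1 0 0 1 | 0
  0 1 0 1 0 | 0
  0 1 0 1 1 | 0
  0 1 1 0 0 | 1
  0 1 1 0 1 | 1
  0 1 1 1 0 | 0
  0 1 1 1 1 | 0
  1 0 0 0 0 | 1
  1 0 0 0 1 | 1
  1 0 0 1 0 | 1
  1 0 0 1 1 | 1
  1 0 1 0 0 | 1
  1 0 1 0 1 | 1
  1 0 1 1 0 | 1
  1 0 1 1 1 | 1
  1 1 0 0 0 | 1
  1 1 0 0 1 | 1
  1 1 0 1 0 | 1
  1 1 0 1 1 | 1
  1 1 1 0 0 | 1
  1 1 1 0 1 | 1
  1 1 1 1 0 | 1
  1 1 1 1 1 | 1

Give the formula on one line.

(a | (((a & (~c | ~a)) & d) | ((~e | b) & (c & ~d))))

  ~c = 11110000111100001111000011110000
  ~a = 11111111111111110000000000000000
  (~c | ~a) = 11111111111111111111000011110000
  (a & (~c | ~a)) = 00000000000000001111000011110000
  ((a & (~c | ~a)) & d) = 00000000000000000011000000110000
  ~e = 10101010101010101010101010101010
  (~e | b) = 10101010111111111010101011111111
  ~d = 11001100110011001100110011001100
  (c & ~d) = 00001100000011000000110000001100
  ((~e | b) & (c & ~d)) = 00001000000011000000100000001100
  (((a & (~c | ~a)) & d) | ((~e | b) & (c & ~d))) = 00001000000011000011100000111100
  (a | (((a & (~c | ~a)) & d) | ((~e | b) & (c & ~d)))) = 00001000000011001111111111111111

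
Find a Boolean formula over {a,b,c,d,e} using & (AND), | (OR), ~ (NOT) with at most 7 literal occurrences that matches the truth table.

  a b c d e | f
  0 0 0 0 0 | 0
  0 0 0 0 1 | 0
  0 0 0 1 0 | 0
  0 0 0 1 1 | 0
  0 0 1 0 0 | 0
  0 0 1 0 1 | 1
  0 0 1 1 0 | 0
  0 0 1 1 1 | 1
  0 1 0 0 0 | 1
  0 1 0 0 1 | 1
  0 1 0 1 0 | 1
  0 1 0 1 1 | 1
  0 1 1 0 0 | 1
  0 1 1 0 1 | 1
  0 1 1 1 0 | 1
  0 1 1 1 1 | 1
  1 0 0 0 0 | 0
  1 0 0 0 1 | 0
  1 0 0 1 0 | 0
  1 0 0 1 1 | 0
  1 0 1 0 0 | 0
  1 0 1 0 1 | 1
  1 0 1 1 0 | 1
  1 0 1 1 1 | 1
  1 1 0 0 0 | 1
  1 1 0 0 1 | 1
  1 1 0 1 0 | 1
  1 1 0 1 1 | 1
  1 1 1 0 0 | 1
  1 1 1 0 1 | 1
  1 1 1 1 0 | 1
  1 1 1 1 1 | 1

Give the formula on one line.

(((e | (d & (~b & a))) & c) | b)

  ~b = 11111111000000001111111100000000
  (~b & a) = 00000000000000001111111100000000
  (d & (~b & a)) = 00000000000000000011001100000000
  (e | (d & (~b & a))) = 01010101010101010111011101010101
  ((e | (d & (~b & a))) & c) = 00000101000001010000011100000101
  (((e | (d & (~b & a))) & c) | b) = 00000101111111110000011111111111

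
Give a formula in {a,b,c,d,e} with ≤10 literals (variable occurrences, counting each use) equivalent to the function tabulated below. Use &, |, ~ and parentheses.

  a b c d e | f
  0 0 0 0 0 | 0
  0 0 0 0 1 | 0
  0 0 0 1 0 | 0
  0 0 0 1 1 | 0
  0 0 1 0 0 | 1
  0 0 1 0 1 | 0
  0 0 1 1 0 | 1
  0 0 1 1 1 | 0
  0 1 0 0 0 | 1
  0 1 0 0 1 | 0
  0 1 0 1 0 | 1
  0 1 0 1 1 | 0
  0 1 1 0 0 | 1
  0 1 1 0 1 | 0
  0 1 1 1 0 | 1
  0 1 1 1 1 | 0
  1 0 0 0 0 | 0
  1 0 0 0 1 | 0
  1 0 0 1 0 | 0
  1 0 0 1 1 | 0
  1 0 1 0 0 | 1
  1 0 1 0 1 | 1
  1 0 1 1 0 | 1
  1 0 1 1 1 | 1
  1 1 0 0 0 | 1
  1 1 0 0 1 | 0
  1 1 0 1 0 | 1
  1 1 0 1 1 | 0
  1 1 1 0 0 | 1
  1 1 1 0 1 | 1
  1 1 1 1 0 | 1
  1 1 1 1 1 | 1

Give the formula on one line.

  ~e = 10101010101010101010101010101010
  (d | c) = 00111111001111110011111100111111
  ~d = 11001100110011001100110011001100
  (c | ~d) = 11001111110011111100111111001111
  ((d | c) & (c | ~d)) = 00001111000011110000111100001111
  (b | ((d | c) & (c | ~d))) = 00001111111111110000111111111111
  (~e & (b | ((d | c) & (c | ~d)))) = 00001010101010100000101010101010
  (c & a) = 00000000000000000000111100001111
  ((~e & (b | ((d | c) & (c | ~d)))) | (c & a)) = 00001010101010100000111110101111

((~e & (b | ((d | c) & (c | ~d)))) | (c & a))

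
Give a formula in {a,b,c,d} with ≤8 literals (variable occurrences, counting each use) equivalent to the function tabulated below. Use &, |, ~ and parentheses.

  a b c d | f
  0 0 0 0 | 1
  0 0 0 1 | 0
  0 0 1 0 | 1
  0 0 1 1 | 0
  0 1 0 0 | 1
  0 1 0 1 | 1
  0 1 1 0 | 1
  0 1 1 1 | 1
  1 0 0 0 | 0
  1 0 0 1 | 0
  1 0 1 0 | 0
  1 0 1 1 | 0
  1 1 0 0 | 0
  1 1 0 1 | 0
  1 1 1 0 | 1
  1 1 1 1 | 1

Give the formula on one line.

  ~a = 1111111100000000
  (b | ~a) = 1111111100001111
  (~a | c) = 1111111100110011
  ~d = 1010101010101010
  (a | ~d) = 1010101011111111
  (b | a) = 0000111111111111
  ((a | ~d) | (b | a)) = 1010111111111111
  ((~a | c) & ((a | ~d) | (b | a))) = 1010111100110011
  ((b | ~a) & ((~a | c) & ((a | ~d) | (b | a)))) = 1010111100000011

((b | ~a) & ((~a | c) & ((a | ~d) | (b | a))))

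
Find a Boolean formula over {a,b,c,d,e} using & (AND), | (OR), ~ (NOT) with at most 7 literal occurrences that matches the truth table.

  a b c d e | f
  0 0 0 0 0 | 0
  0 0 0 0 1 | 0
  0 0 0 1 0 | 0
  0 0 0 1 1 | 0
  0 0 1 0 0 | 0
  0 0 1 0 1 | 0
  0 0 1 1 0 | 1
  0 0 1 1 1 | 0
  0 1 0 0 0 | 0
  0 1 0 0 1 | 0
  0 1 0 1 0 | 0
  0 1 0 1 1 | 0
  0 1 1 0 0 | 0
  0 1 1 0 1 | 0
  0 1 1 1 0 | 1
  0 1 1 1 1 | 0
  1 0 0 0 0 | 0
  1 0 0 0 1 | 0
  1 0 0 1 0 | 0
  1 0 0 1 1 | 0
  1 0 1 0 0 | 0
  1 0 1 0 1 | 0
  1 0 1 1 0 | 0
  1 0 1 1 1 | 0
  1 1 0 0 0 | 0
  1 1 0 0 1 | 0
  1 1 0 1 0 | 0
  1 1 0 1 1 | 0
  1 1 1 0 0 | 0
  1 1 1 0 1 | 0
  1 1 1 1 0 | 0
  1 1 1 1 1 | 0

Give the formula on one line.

((~e & (d & c)) & ~a)

  ~e = 10101010101010101010101010101010
  (d & c) = 00000011000000110000001100000011
  (~e & (d & c)) = 00000010000000100000001000000010
  ~a = 11111111111111110000000000000000
  ((~e & (d & c)) & ~a) = 00000010000000100000000000000000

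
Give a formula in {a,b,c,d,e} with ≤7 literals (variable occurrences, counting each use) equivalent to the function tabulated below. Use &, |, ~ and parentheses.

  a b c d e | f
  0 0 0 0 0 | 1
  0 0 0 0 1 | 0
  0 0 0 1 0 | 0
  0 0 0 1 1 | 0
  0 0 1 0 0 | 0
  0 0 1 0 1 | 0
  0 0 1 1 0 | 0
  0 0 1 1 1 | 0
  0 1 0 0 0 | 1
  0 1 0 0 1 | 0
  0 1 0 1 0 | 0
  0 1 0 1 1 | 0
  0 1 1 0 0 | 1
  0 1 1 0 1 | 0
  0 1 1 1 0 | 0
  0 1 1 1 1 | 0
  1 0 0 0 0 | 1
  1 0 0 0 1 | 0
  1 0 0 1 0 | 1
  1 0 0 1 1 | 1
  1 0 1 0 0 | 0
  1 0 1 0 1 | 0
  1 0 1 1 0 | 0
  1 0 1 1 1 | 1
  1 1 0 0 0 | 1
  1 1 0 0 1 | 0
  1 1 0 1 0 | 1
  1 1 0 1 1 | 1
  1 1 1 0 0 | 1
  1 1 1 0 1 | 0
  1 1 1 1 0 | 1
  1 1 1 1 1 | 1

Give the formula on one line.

((a | ~d) & ((d & e) | ((b | ~c) & ~e)))

  ~d = 11001100110011001100110011001100
  (a | ~d) = 11001100110011001111111111111111
  (d & e) = 00010001000100010001000100010001
  ~c = 11110000111100001111000011110000
  (b | ~c) = 11110000111111111111000011111111
  ~e = 10101010101010101010101010101010
  ((b | ~c) & ~e) = 10100000101010101010000010101010
  ((d & e) | ((b | ~c) & ~e)) = 10110001101110111011000110111011
  ((a | ~d) & ((d & e) | ((b | ~c) & ~e))) = 10000000100010001011000110111011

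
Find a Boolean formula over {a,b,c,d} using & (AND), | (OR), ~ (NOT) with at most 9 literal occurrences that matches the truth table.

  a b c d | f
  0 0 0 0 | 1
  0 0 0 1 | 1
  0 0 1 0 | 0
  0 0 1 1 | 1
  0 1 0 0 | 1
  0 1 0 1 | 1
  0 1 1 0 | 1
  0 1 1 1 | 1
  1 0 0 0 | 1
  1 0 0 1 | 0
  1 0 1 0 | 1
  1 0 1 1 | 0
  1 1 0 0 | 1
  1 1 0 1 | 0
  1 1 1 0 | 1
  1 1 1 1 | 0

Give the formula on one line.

(((~a & ~c) | ((a | b) | d)) & (~d | ~a))

  ~a = 1111111100000000
  ~c = 1100110011001100
  (~a & ~c) = 1100110000000000
  (a | b) = 0000111111111111
  ((a | b) | d) = 0101111111111111
  ((~a & ~c) | ((a | b) | d)) = 1101111111111111
  ~d = 1010101010101010
  (~d | ~a) = 1111111110101010
  (((~a & ~c) | ((a | b) | d)) & (~d | ~a)) = 1101111110101010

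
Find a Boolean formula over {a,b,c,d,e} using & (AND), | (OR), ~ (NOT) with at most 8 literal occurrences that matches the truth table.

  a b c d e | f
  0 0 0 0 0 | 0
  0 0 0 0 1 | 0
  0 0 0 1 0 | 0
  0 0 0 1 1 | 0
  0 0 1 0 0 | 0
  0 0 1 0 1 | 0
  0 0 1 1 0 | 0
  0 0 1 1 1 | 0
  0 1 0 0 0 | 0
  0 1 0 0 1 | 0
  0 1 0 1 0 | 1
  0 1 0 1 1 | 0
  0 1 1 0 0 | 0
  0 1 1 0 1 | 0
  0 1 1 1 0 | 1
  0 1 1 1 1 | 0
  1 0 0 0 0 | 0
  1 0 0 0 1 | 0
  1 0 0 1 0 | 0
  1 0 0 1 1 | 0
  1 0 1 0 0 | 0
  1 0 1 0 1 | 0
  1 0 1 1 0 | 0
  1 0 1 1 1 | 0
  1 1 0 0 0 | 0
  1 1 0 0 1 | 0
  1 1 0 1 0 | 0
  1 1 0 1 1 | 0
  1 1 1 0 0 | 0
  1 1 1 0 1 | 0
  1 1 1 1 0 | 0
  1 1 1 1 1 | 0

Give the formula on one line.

  ~e = 10101010101010101010101010101010
  (~e | a) = 10101010101010101111111111111111
  ~a = 11111111111111110000000000000000
  ((~e | a) & ~a) = 10101010101010100000000000000000
  (c & e) = 00000101000001010000010100000101
  ((c & e) | d) = 00110111001101110011011100110111
  (((~e | a) & ~a) & ((c & e) | d)) = 00100010001000100000000000000000
  ((((~e | a) & ~a) & ((c & e) | d)) & b) = 00000000001000100000000000000000

((((~e | a) & ~a) & ((c & e) | d)) & b)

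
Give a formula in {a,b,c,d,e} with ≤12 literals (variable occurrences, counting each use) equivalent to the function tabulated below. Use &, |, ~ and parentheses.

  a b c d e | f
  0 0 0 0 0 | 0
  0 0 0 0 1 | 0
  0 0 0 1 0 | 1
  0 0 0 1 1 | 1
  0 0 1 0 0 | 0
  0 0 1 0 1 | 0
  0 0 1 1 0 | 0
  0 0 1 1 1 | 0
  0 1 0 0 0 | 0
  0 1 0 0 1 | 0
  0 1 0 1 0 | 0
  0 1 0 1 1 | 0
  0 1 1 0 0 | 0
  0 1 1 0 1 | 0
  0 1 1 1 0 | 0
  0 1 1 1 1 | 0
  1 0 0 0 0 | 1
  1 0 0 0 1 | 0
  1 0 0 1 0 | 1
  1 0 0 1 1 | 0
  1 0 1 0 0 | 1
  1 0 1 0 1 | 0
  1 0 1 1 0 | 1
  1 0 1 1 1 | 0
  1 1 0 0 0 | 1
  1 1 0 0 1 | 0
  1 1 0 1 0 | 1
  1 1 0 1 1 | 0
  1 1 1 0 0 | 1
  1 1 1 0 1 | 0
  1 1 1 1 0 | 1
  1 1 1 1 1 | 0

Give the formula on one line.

((a & ~e) | ((((~a | ~d) & d) & ~b) & ((~c | a) | ~d)))

  ~e = 10101010101010101010101010101010
  (a & ~e) = 00000000000000001010101010101010
  ~a = 11111111111111110000000000000000
  ~d = 11001100110011001100110011001100
  (~a | ~d) = 11111111111111111100110011001100
  ((~a | ~d) & d) = 00110011001100110000000000000000
  ~b = 11111111000000001111111100000000
  (((~a | ~d) & d) & ~b) = 00110011000000000000000000000000
  ~c = 11110000111100001111000011110000
  (~c | a) = 11110000111100001111111111111111
  ((~c | a) | ~d) = 11111100111111001111111111111111
  ((((~a | ~d) & d) & ~b) & ((~c | a) | ~d)) = 00110000000000000000000000000000
  ((a & ~e) | ((((~a | ~d) & d) & ~b) & ((~c | a) | ~d))) = 00110000000000001010101010101010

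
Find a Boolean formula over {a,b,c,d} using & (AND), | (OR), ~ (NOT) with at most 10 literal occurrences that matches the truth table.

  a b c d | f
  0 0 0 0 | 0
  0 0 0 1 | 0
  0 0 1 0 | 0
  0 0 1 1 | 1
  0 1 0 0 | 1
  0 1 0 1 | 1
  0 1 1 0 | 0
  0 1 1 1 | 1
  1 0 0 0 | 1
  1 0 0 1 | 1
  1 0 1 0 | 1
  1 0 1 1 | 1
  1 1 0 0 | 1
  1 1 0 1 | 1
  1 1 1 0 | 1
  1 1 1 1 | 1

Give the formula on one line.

(a | (((a | (d & (c & ~a))) & d) | (b & ~c)))

  ~a = 1111111100000000
  (c & ~a) = 0011001100000000
  (d & (c & ~a)) = 0001000100000000
  (a | (d & (c & ~a))) = 0001000111111111
  ((a | (d & (c & ~a))) & d) = 0001000101010101
  ~c = 1100110011001100
  (b & ~c) = 0000110000001100
  (((a | (d & (c & ~a))) & d) | (b & ~c)) = 0001110101011101
  (a | (((a | (d & (c & ~a))) & d) | (b & ~c))) = 0001110111111111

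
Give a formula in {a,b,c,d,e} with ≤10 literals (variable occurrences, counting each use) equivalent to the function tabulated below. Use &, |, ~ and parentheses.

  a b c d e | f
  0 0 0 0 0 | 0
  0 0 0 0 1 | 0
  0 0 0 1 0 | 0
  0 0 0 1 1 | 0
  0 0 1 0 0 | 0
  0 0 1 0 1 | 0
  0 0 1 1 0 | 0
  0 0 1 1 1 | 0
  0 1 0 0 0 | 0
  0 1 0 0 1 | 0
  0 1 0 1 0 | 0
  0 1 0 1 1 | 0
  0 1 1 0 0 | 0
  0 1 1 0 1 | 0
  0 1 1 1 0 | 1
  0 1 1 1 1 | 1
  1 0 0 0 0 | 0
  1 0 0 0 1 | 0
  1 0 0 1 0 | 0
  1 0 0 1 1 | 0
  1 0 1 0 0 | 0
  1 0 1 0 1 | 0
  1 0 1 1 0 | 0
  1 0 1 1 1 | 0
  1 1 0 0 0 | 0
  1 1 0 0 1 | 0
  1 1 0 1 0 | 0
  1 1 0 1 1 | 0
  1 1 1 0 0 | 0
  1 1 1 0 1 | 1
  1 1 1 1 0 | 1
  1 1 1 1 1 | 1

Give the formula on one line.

((b & c) & (((d | ~b) | ~c) | ((~c & e) | (a & e))))

  (b & c) = 00000000000011110000000000001111
  ~b = 11111111000000001111111100000000
  (d | ~b) = 11111111001100111111111100110011
  ~c = 11110000111100001111000011110000
  ((d | ~b) | ~c) = 11111111111100111111111111110011
  (~c & e) = 01010000010100000101000001010000
  (a & e) = 00000000000000000101010101010101
  ((~c & e) | (a & e)) = 01010000010100000101010101010101
  (((d | ~b) | ~c) | ((~c & e) | (a & e))) = 11111111111100111111111111110111
  ((b & c) & (((d | ~b) | ~c) | ((~c & e) | (a & e)))) = 00000000000000110000000000000111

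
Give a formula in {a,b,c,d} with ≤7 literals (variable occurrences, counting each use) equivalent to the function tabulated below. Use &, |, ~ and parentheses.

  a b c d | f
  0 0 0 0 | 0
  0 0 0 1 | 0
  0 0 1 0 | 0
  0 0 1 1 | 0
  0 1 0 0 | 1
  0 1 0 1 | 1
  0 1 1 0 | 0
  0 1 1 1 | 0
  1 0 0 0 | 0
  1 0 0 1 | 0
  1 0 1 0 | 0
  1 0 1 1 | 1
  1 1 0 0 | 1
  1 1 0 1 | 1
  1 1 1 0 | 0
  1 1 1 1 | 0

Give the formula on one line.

  ~b = 1111000011110000
  (~b & a) = 0000000011110000
  ((~b & a) & c) = 0000000000110000
  (d & ((~b & a) & c)) = 0000000000010000
  ~c = 1100110011001100
  (c | b) = 0011111100111111
  (~c & (c | b)) = 0000110000001100
  ((d & ((~b & a) & c)) | (~c & (c | b))) = 0000110000011100

((d & ((~b & a) & c)) | (~c & (c | b)))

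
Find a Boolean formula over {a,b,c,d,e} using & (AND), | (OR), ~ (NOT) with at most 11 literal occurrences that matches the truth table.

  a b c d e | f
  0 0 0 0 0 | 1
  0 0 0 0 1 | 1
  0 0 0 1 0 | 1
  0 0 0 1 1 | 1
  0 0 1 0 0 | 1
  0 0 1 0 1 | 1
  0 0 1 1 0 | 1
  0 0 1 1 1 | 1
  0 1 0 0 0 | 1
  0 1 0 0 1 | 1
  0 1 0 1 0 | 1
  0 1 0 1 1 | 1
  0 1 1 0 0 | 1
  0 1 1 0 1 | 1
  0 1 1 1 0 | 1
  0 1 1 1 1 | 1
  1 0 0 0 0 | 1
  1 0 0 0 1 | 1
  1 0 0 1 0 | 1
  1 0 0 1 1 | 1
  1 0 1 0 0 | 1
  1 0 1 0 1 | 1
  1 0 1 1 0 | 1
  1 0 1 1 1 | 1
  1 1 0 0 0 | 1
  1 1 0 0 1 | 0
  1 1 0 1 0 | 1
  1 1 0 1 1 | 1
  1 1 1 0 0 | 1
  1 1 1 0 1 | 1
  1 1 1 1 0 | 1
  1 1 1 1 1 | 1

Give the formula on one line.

  ~e = 10101010101010101010101010101010
  (~e & b) = 00000000101010100000000010101010
  (c | (~e & b)) = 00001111101011110000111110101111
  ~b = 11111111000000001111111100000000
  ~c = 11110000111100001111000011110000
  (~c & d) = 00110000001100000011000000110000
  (b & (~c & d)) = 00000000001100000000000000110000
  (~b | (b & (~c & d))) = 11111111001100001111111100110000
  ((c | (~e & b)) | (~b | (b & (~c & d)))) = 11111111101111111111111110111111
  ~a = 11111111111111110000000000000000
  (~a & ~c) = 11110000111100000000000000000000
  (((c | (~e & b)) | (~b | (b & (~c & d)))) | (~a & ~c)) = 11111111111111111111111110111111

(((c | (~e & b)) | (~b | (b & (~c & d)))) | (~a & ~c))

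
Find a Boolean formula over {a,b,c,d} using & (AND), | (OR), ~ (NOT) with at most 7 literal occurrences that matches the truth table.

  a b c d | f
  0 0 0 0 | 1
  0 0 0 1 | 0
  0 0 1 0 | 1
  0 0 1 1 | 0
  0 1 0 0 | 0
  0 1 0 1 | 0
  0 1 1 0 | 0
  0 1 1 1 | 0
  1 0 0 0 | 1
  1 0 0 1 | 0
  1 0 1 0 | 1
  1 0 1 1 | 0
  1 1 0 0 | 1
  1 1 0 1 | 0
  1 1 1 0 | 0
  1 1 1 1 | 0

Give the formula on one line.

  ~b = 1111000011110000
  ~d = 1010101010101010
  (~b & ~d) = 1010000010100000
  ~c = 1100110011001100
  ~a = 1111111100000000
  (~c | ~a) = 1111111111001100
  (a & (~c | ~a)) = 0000000011001100
  ((a & (~c | ~a)) & ~d) = 0000000010001000
  ((~b & ~d) | ((a & (~c | ~a)) & ~d)) = 1010000010101000

((~b & ~d) | ((a & (~c | ~a)) & ~d))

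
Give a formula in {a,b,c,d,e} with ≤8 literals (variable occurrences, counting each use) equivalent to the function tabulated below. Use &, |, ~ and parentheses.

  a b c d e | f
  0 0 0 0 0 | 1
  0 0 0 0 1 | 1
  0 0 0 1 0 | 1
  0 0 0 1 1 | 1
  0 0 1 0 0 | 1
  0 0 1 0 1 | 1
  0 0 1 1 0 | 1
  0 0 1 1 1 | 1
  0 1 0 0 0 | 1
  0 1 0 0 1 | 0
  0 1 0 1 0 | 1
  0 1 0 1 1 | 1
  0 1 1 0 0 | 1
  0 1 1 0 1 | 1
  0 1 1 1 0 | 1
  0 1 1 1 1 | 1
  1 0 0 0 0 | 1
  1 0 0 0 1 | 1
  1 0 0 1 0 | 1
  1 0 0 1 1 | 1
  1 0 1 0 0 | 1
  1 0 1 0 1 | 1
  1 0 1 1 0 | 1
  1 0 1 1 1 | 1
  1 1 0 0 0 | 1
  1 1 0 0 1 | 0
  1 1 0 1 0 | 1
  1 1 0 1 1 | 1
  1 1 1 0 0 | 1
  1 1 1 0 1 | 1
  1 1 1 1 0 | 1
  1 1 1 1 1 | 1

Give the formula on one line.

  ~e = 10101010101010101010101010101010
  ~d = 11001100110011001100110011001100
  ~c = 11110000111100001111000011110000
  (~d & ~c) = 11000000110000001100000011000000
  (~e & (~d & ~c)) = 10000000100000001000000010000000
  ((~e & (~d & ~c)) | c) = 10001111100011111000111110001111
  ~b = 11111111000000001111111100000000
  (d | ~b) = 11111111001100111111111100110011
  (((~e & (~d & ~c)) | c) | (d | ~b)) = 11111111101111111111111110111111

(((~e & (~d & ~c)) | c) | (d | ~b))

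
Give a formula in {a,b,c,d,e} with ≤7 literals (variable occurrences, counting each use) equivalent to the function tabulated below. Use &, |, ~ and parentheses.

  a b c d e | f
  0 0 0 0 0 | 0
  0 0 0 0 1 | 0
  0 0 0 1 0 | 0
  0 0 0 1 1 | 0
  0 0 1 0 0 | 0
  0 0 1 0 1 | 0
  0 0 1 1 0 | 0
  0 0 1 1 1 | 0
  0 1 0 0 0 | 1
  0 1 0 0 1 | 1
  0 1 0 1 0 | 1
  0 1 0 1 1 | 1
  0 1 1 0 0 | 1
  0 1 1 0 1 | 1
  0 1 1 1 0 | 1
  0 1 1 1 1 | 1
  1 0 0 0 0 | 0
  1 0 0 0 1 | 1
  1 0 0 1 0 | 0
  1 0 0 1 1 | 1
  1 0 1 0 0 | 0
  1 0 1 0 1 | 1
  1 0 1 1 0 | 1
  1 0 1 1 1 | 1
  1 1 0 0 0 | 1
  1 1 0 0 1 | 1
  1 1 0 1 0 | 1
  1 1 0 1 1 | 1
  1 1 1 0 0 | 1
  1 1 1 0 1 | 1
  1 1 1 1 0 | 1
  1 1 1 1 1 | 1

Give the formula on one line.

(((e | d) & ((e | c) & a)) | b)

  (e | d) = 01110111011101110111011101110111
  (e | c) = 01011111010111110101111101011111
  ((e | c) & a) = 00000000000000000101111101011111
  ((e | d) & ((e | c) & a)) = 00000000000000000101011101010111
  (((e | d) & ((e | c) & a)) | b) = 00000000111111110101011111111111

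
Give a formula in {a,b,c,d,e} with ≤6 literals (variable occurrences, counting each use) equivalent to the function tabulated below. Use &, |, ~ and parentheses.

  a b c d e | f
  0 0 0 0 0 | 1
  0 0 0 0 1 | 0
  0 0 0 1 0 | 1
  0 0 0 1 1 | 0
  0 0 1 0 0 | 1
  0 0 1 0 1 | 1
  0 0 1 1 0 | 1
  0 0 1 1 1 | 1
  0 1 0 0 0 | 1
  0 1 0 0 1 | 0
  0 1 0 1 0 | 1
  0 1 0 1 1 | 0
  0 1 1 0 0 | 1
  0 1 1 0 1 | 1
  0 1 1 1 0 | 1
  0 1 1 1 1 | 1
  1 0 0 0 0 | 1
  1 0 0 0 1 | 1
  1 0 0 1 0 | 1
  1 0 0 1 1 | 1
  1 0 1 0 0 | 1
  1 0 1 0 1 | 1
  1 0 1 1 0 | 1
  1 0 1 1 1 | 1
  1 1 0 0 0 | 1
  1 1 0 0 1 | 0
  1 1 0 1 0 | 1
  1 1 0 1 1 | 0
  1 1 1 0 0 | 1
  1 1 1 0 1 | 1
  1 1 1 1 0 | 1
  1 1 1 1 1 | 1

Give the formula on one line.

  ~c = 11110000111100001111000011110000
  ~b = 11111111000000001111111100000000
  (a & ~b) = 00000000000000001111111100000000
  ~e = 10101010101010101010101010101010
  ((a & ~b) | ~e) = 10101010101010101111111110101010
  (~c & ((a & ~b) | ~e)) = 10100000101000001111000010100000
  ((~c & ((a & ~b) | ~e)) | c) = 10101111101011111111111110101111

((~c & ((a & ~b) | ~e)) | c)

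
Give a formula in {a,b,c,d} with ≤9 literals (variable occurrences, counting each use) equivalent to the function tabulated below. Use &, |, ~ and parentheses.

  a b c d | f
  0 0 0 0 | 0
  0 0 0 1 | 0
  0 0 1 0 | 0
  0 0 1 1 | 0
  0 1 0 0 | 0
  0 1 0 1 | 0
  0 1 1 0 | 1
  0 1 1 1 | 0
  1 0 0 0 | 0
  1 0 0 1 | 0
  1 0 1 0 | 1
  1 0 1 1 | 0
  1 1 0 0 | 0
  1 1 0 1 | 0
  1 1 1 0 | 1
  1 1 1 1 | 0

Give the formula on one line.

((c & ~d) & (d | ((~d & b) | ((d | ~b) & a))))

  ~d = 1010101010101010
  (c & ~d) = 0010001000100010
  (~d & b) = 0000101000001010
  ~b = 1111000011110000
  (d | ~b) = 1111010111110101
  ((d | ~b) & a) = 0000000011110101
  ((~d & b) | ((d | ~b) & a)) = 0000101011111111
  (d | ((~d & b) | ((d | ~b) & a))) = 0101111111111111
  ((c & ~d) & (d | ((~d & b) | ((d | ~b) & a)))) = 0000001000100010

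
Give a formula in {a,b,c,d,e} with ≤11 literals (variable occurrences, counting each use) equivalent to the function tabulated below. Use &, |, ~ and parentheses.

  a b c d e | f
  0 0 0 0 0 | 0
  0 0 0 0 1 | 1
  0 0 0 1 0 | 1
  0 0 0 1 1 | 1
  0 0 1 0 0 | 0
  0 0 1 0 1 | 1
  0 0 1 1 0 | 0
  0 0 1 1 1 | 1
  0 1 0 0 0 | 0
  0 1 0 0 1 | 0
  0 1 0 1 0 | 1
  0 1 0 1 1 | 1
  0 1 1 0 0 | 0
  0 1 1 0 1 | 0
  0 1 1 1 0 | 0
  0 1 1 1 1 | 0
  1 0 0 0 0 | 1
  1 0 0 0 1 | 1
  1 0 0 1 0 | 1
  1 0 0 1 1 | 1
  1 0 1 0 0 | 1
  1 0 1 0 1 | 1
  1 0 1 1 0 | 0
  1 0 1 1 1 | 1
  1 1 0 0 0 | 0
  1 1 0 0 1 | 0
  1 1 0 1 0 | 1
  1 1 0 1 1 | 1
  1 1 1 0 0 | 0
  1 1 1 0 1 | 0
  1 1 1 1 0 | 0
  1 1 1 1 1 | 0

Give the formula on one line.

  (b & a) = 00000000000000000000000011111111
  (c & (b & a)) = 00000000000000000000000000001111
  ~d = 11001100110011001100110011001100
  (a & ~d) = 00000000000000001100110011001100
  ((a & ~d) | e) = 01010101010101011101110111011101
  ((c & (b & a)) | ((a & ~d) | e)) = 01010101010101011101110111011111
  ~b = 11111111000000001111111100000000
  (((c & (b & a)) | ((a & ~d) | e)) & ~b) = 01010101000000001101110100000000
  ~c = 11110000111100001111000011110000
  (~c & d) = 00110000001100000011000000110000
  ((((c & (b & a)) | ((a & ~d) | e)) & ~b) | (~c & d)) = 01110101001100001111110100110000

((((c & (b & a)) | ((a & ~d) | e)) & ~b) | (~c & d))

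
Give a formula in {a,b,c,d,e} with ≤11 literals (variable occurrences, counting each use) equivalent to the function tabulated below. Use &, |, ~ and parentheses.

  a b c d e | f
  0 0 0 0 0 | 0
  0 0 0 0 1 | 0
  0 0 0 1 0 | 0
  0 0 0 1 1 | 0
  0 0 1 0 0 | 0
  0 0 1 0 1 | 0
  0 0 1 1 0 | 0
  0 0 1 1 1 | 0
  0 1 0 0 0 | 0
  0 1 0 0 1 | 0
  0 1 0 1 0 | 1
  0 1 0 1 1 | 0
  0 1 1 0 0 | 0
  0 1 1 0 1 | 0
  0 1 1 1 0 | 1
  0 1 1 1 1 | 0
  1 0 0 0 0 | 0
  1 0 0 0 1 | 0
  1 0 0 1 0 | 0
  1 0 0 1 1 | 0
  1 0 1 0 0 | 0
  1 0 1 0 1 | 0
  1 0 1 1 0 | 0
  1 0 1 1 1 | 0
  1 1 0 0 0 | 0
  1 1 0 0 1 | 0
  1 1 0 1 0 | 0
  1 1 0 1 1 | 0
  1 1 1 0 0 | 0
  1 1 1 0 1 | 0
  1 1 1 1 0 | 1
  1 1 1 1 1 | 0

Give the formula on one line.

((c | ~a) & ((b & (((c | b) & d) | ~e)) & (~e & d)))

  ~a = 11111111111111110000000000000000
  (c | ~a) = 11111111111111110000111100001111
  (c | b) = 00001111111111110000111111111111
  ((c | b) & d) = 00000011001100110000001100110011
  ~e = 10101010101010101010101010101010
  (((c | b) & d) | ~e) = 10101011101110111010101110111011
  (b & (((c | b) & d) | ~e)) = 00000000101110110000000010111011
  (~e & d) = 00100010001000100010001000100010
  ((b & (((c | b) & d) | ~e)) & (~e & d)) = 00000000001000100000000000100010
  ((c | ~a) & ((b & (((c | b) & d) | ~e)) & (~e & d))) = 00000000001000100000000000000010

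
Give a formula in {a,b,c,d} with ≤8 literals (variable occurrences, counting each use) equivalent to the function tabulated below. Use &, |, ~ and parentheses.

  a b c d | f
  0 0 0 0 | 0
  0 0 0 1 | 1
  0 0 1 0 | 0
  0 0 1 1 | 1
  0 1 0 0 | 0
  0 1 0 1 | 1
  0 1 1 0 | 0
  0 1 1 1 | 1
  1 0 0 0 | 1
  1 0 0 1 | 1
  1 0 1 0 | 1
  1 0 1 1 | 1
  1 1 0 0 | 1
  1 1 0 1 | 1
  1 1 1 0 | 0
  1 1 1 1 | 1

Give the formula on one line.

  (b | a) = 0000111111111111
  ~b = 1111000011110000
  (d | ~b) = 1111010111110101
  ((b | a) & (d | ~b)) = 0000010111110101
  ~c = 1100110011001100
  (~c | ~b) = 1111110011111100
  (a & (~c | ~b)) = 0000000011111100
  (((b | a) & (d | ~b)) | (a & (~c | ~b))) = 0000010111111101
  ((((b | a) & (d | ~b)) | (a & (~c | ~b))) | d) = 0101010111111101

((((b | a) & (d | ~b)) | (a & (~c | ~b))) | d)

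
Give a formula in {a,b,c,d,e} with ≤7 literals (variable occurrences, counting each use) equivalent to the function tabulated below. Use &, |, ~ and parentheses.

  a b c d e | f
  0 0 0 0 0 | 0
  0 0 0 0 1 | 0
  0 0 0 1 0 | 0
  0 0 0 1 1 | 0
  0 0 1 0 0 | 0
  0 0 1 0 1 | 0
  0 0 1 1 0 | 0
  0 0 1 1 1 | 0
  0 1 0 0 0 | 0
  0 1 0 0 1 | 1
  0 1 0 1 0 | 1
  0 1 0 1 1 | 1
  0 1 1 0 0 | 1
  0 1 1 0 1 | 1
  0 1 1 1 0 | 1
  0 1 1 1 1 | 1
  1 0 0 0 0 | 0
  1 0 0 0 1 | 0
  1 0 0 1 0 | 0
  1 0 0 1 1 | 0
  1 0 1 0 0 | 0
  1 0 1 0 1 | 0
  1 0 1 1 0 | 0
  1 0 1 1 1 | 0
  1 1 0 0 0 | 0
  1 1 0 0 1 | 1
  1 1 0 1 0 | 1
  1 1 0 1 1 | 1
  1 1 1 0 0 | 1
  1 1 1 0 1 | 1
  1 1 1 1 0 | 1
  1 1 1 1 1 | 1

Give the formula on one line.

(b & ((b & (d | e)) | (~d & c)))

  (d | e) = 01110111011101110111011101110111
  (b & (d | e)) = 00000000011101110000000001110111
  ~d = 11001100110011001100110011001100
  (~d & c) = 00001100000011000000110000001100
  ((b & (d | e)) | (~d & c)) = 00001100011111110000110001111111
  (b & ((b & (d | e)) | (~d & c))) = 00000000011111110000000001111111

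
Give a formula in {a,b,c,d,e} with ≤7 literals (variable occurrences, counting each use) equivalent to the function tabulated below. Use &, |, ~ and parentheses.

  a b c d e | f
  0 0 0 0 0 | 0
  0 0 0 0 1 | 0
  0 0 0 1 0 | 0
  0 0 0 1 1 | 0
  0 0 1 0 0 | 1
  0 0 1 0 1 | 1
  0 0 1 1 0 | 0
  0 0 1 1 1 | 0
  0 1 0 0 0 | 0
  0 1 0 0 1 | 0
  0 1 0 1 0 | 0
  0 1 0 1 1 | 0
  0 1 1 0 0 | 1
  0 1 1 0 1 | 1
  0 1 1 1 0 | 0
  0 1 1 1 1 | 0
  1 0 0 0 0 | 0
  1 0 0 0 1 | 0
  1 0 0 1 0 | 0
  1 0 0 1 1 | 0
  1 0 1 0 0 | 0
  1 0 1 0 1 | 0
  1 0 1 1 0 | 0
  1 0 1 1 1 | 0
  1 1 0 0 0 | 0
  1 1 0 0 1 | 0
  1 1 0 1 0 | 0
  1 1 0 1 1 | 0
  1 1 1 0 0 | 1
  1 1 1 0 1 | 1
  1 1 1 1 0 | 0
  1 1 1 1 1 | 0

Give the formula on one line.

  ~d = 11001100110011001100110011001100
  ~a = 11111111111111110000000000000000
  (b | ~a) = 11111111111111110000000011111111
  (~d & (b | ~a)) = 11001100110011000000000011001100
  (c & (~d & (b | ~a))) = 00001100000011000000000000001100

(c & (~d & (b | ~a)))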